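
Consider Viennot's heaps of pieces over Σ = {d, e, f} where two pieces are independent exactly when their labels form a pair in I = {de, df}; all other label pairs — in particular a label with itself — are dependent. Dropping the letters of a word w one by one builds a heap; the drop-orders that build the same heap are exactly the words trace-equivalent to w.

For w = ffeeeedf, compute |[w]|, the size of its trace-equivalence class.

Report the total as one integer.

8

piece 0:f — minimal
piece 1:f rests on {0:f}
piece 2:e rests on {1:f}
piece 3:e rests on {2:e}
piece 4:e rests on {3:e}
piece 5:e rests on {4:e}
piece 6:d — minimal
piece 7:f rests on {5:e}
minimal pieces: {0:f, 6:d}
ways to finish when only these pieces remain (= sum over removing one remaining piece with nothing left below it):
  1 left: {6}→1  {7}→1
  2 left: {5,7}→1  {6,7}→2
  3 left: {4,5,7}→1  {5,6,7}→3
  4 left: {3,4,5,7}→1  {4,5,6,7}→4
  5 left: {2,3,4,5,7}→1  {3,4,5,6,7}→5
  6 left: {1,2,3,4,5,7}→1  {2,3,4,5,6,7}→6
  placing 0:f first → 7 extensions
  placing 6:d first → 1 extensions
total linear extensions = 8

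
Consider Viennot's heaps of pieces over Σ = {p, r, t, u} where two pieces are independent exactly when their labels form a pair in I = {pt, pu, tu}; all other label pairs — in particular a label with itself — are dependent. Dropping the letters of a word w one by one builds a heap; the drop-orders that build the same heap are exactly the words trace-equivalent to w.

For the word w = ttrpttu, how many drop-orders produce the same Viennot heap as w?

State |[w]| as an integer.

#0=t has no predecessor
#1=t depends on [0:t]
#2=r depends on [1:t]
#3=p depends on [2:r]
#4=t depends on [2:r]
#5=t depends on [4:t]
#6=u depends on [2:r]
sources: [0:t]
N(rest) = Σ N(rest − s) over sources s of rest; N(one piece) = 1:
  size 1 → [3]=1  [5]=1  [6]=1
  size 2 → [3,5]=2  [3,6]=2  [4,5]=1  [5,6]=2
  size 3 → [3,4,5]=3  [3,5,6]=6  [4,5,6]=3
  size 4 → [3,4,5,6]=12
  size 5 → [2,3,4,5,6]=12
  first=0(t) contributes 12

12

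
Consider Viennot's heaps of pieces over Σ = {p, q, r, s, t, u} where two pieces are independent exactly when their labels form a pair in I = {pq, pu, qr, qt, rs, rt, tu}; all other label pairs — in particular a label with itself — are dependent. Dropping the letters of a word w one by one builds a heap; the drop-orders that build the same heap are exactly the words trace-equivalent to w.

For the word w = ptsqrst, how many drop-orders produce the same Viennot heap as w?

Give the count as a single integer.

#0=p has no predecessor
#1=t depends on [0:p]
#2=s depends on [1:t]
#3=q depends on [2:s]
#4=r depends on [0:p]
#5=s depends on [3:q]
#6=t depends on [5:s]
sources: [0:p]
N(rest) = Σ N(rest − s) over sources s of rest; N(one piece) = 1:
  size 1 → [4]=1  [6]=1
  size 2 → [4,6]=2  [5,6]=1
  size 3 → [3,5,6]=1  [4,5,6]=3
  size 4 → [2,3,5,6]=1  [3,4,5,6]=4
  size 5 → [1,2,3,5,6]=1  [2,3,4,5,6]=5
  first=0(p) contributes 6

6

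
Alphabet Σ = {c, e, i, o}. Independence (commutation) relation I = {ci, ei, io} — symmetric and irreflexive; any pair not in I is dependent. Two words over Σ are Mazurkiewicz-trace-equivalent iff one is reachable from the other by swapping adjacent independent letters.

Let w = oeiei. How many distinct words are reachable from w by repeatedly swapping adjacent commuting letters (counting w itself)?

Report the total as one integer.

10

drop 0:o onto floor
drop 1:e onto {0:o}
drop 2:i onto floor
drop 3:e onto {1:e}
drop 4:i onto {2:i}
ground layer = {0:o, 2:i}
drop-orders for the pieces not yet dropped (sum over which currently-grounded one goes next):
  1 to go: {3} 1  {4} 1
  2 to go: {1,3} 1  {2,4} 1  {3,4} 2
  3 to go: {0,1,3} 1  {1,3,4} 3  {2,3,4} 3
  if 0:o drops first: 6 orders
  if 2:i drops first: 4 orders
heap linearizations: 10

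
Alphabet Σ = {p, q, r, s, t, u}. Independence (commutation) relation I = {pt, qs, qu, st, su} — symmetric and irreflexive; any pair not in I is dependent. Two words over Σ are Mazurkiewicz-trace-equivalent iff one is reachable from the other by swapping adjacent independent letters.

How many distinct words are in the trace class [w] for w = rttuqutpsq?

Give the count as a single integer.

15

drop 0:r onto floor
drop 1:t onto {0:r}
drop 2:t onto {1:t}
drop 3:u onto {2:t}
drop 4:q onto {2:t}
drop 5:u onto {3:u}
drop 6:t onto {4:q, 5:u}
drop 7:p onto {4:q, 5:u}
drop 8:s onto {7:p}
drop 9:q onto {6:t, 7:p}
ground layer = {0:r}
drop-orders for the pieces not yet dropped (sum over which currently-grounded one goes next):
  1 to go: {8} 1  {9} 1
  2 to go: {6,9} 1  {8,9} 2
  3 to go: {6,8,9} 3  {7,8,9} 2
  4 to go: {6,7,8,9} 5
  5 to go: {4,6,7,8,9} 5  {5,6,7,8,9} 5
  6 to go: {3,5,6,7,8,9} 5  {4,5,6,7,8,9} 10
  7 to go: {3,4,5,6,7,8,9} 15
  8 to go: {2,3,4,5,6,7,8,9} 15
  if 0:r drops first: 15 orders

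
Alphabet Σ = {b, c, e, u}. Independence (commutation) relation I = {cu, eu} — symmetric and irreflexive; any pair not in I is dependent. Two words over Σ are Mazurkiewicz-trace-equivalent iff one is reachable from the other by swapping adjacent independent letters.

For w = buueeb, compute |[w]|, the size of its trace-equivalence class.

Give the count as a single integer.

6

piece 0:b — minimal
piece 1:u rests on {0:b}
piece 2:u rests on {1:u}
piece 3:e rests on {0:b}
piece 4:e rests on {3:e}
piece 5:b rests on {2:u, 4:e}
minimal pieces: {0:b}
ways to finish when only these pieces remain (= sum over removing one remaining piece with nothing left below it):
  1 left: {5}→1
  2 left: {2,5}→1  {4,5}→1
  3 left: {1,2,5}→1  {2,4,5}→2  {3,4,5}→1
  4 left: {1,2,4,5}→3  {2,3,4,5}→3
  placing 0:b first → 6 extensions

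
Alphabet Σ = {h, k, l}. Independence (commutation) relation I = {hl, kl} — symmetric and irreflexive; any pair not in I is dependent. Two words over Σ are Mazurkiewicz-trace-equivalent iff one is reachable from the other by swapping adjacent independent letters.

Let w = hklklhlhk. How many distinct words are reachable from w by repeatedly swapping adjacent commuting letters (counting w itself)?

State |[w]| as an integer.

piece 0:h — minimal
piece 1:k rests on {0:h}
piece 2:l — minimal
piece 3:k rests on {1:k}
piece 4:l rests on {2:l}
piece 5:h rests on {3:k}
piece 6:l rests on {4:l}
piece 7:h rests on {5:h}
piece 8:k rests on {7:h}
minimal pieces: {0:h, 2:l}
ways to finish when only these pieces remain (= sum over removing one remaining piece with nothing left below it):
  1 left: {6}→1  {8}→1
  2 left: {4,6}→1  {6,8}→2  {7,8}→1
  3 left: {2,4,6}→1  {4,6,8}→3  {5,7,8}→1  {6,7,8}→3
  4 left: {2,4,6,8}→4  {3,5,7,8}→1  {4,6,7,8}→6  {5,6,7,8}→4
  5 left: {1,3,5,7,8}→1  {2,4,6,7,8}→10  {3,5,6,7,8}→5  {4,5,6,7,8}→10
  6 left: {0,1,3,5,7,8}→1  {1,3,5,6,7,8}→6  {2,4,5,6,7,8}→20  {3,4,5,6,7,8}→15
  7 left: {0,1,3,5,6,7,8}→7  {1,3,4,5,6,7,8}→21  {2,3,4,5,6,7,8}→35
  placing 0:h first → 56 extensions
  placing 2:l first → 28 extensions
total linear extensions = 84

84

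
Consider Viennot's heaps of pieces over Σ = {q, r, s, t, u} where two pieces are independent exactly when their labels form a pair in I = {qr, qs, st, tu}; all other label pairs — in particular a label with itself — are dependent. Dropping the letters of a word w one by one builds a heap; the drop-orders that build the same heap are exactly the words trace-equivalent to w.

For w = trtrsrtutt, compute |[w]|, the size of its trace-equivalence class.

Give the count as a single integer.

drop 0:t onto floor
drop 1:r onto {0:t}
drop 2:t onto {1:r}
drop 3:r onto {2:t}
drop 4:s onto {3:r}
drop 5:r onto {4:s}
drop 6:t onto {5:r}
drop 7:u onto {5:r}
drop 8:t onto {6:t}
drop 9:t onto {8:t}
ground layer = {0:t}
drop-orders for the pieces not yet dropped (sum over which currently-grounded one goes next):
  1 to go: {7} 1  {9} 1
  2 to go: {7,9} 2  {8,9} 1
  3 to go: {6,8,9} 1  {7,8,9} 3
  4 to go: {6,7,8,9} 4
  5 to go: {5,6,7,8,9} 4
  6 to go: {4,5,6,7,8,9} 4
  7 to go: {3,4,5,6,7,8,9} 4
  8 to go: {2,3,4,5,6,7,8,9} 4
  if 0:t drops first: 4 orders

4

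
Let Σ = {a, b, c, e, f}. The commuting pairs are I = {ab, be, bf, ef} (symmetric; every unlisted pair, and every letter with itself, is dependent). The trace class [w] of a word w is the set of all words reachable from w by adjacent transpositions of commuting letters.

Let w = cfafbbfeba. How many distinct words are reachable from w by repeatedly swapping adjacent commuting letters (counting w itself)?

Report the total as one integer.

252

drop 0:c onto floor
drop 1:f onto {0:c}
drop 2:a onto {1:f}
drop 3:f onto {2:a}
drop 4:b onto {0:c}
drop 5:b onto {4:b}
drop 6:f onto {3:f}
drop 7:e onto {2:a}
drop 8:b onto {5:b}
drop 9:a onto {6:f, 7:e}
ground layer = {0:c}
drop-orders for the pieces not yet dropped (sum over which currently-grounded one goes next):
  1 to go: {8} 1  {9} 1
  2 to go: {5,8} 1  {6,9} 1  {7,9} 1  {8,9} 2
  3 to go: {3,6,9} 1  {4,5,8} 1  {5,8,9} 3  {6,7,9} 2  {6,8,9} 3  {7,8,9} 3
  4 to go: {3,6,7,9} 3  {3,6,8,9} 4  {4,5,8,9} 4  {5,6,8,9} 6  {5,7,8,9} 6  {6,7,8,9} 8
  5 to go: {2,3,6,7,9} 3  {3,5,6,8,9} 10  {3,6,7,8,9} 15  {4,5,6,8,9} 10  {4,5,7,8,9} 10  {5,6,7,8,9} 20
  6 to go: {1,2,3,6,7,9} 3  {2,3,6,7,8,9} 18  {3,4,5,6,8,9} 20  {3,5,6,7,8,9} 45  {4,5,6,7,8,9} 40
  7 to go: {1,2,3,6,7,8,9} 21  {2,3,5,6,7,8,9} 63  {3,4,5,6,7,8,9} 105
  8 to go: {1,2,3,5,6,7,8,9} 84  {2,3,4,5,6,7,8,9} 168
  if 0:c drops first: 252 orders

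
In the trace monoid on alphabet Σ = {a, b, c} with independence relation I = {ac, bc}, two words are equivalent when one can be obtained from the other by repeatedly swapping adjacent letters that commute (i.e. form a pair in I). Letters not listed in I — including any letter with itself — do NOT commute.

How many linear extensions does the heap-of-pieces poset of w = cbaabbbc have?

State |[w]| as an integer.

0(c) covers ∅
1(b) covers ∅
2(a) covers 1:b
3(a) covers 2:a
4(b) covers 3:a
5(b) covers 4:b
6(b) covers 5:b
7(c) covers 0:c
floor of heap: 0:c, 1:b
completions by unplaced set U, small U first (add the entries for U minus each lowest piece of U):
  |U|=1: {6}:1  {7}:1
  |U|=2: {0,7}:1  {5,6}:1  {6,7}:2
  |U|=3: {0,6,7}:3  {4,5,6}:1  {5,6,7}:3
  |U|=4: {0,5,6,7}:6  {3,4,5,6}:1  {4,5,6,7}:4
  |U|=5: {0,4,5,6,7}:10  {2,3,4,5,6}:1  {3,4,5,6,7}:5
  |U|=6: {0,3,4,5,6,7}:15  {1,2,3,4,5,6}:1  {2,3,4,5,6,7}:6
  start at 0(c): 7
  start at 1(b): 21
sum over floor = 28

28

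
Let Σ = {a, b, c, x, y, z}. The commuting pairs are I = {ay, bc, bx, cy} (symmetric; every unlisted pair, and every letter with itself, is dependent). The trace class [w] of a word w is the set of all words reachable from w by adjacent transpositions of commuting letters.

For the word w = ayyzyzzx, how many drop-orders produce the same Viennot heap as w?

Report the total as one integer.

3

0(a) covers ∅
1(y) covers ∅
2(y) covers 1:y
3(z) covers 0:a, 2:y
4(y) covers 3:z
5(z) covers 4:y
6(z) covers 5:z
7(x) covers 6:z
floor of heap: 0:a, 1:y
completions by unplaced set U, small U first (add the entries for U minus each lowest piece of U):
  |U|=1: {7}:1
  |U|=2: {6,7}:1
  |U|=3: {5,6,7}:1
  |U|=4: {4,5,6,7}:1
  |U|=5: {3,4,5,6,7}:1
  |U|=6: {0,3,4,5,6,7}:1  {2,3,4,5,6,7}:1
  start at 0(a): 1
  start at 1(y): 2
sum over floor = 3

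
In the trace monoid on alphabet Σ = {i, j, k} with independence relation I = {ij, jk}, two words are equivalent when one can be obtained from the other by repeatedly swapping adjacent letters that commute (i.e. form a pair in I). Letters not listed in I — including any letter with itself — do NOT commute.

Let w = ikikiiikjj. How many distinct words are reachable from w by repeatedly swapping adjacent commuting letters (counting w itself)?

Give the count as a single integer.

drop 0:i onto floor
drop 1:k onto {0:i}
drop 2:i onto {1:k}
drop 3:k onto {2:i}
drop 4:i onto {3:k}
drop 5:i onto {4:i}
drop 6:i onto {5:i}
drop 7:k onto {6:i}
drop 8:j onto floor
drop 9:j onto {8:j}
ground layer = {0:i, 8:j}
drop-orders for the pieces not yet dropped (sum over which currently-grounded one goes next):
  1 to go: {7} 1  {9} 1
  2 to go: {6,7} 1  {7,9} 2  {8,9} 1
  3 to go: {5,6,7} 1  {6,7,9} 3  {7,8,9} 3
  4 to go: {4,5,6,7} 1  {5,6,7,9} 4  {6,7,8,9} 6
  5 to go: {3,4,5,6,7} 1  {4,5,6,7,9} 5  {5,6,7,8,9} 10
  6 to go: {2,3,4,5,6,7} 1  {3,4,5,6,7,9} 6  {4,5,6,7,8,9} 15
  7 to go: {1,2,3,4,5,6,7} 1  {2,3,4,5,6,7,9} 7  {3,4,5,6,7,8,9} 21
  8 to go: {0,1,2,3,4,5,6,7} 1  {1,2,3,4,5,6,7,9} 8  {2,3,4,5,6,7,8,9} 28
  if 0:i drops first: 36 orders
  if 8:j drops first: 9 orders
heap linearizations: 45

45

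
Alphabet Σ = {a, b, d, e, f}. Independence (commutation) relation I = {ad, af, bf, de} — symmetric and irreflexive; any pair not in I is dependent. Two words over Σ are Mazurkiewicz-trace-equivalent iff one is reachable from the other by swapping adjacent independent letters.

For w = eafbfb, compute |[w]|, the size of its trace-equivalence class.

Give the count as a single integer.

10

0(e) covers ∅
1(a) covers 0:e
2(f) covers 0:e
3(b) covers 1:a
4(f) covers 2:f
5(b) covers 3:b
floor of heap: 0:e
completions by unplaced set U, small U first (add the entries for U minus each lowest piece of U):
  |U|=1: {4}:1  {5}:1
  |U|=2: {2,4}:1  {3,5}:1  {4,5}:2
  |U|=3: {1,3,5}:1  {2,4,5}:3  {3,4,5}:3
  |U|=4: {1,3,4,5}:4  {2,3,4,5}:6
  start at 0(e): 10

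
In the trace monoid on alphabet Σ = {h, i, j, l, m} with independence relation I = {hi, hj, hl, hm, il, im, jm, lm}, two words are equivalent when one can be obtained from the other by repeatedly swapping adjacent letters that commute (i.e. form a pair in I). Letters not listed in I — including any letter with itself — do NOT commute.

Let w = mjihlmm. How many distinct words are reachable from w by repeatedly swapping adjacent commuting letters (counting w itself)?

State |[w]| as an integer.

piece 0:m — minimal
piece 1:j — minimal
piece 2:i rests on {1:j}
piece 3:h — minimal
piece 4:l rests on {1:j}
piece 5:m rests on {0:m}
piece 6:m rests on {5:m}
minimal pieces: {0:m, 1:j, 3:h}
ways to finish when only these pieces remain (= sum over removing one remaining piece with nothing left below it):
  1 left: {2}→1  {3}→1  {4}→1  {6}→1
  2 left: {2,3}→2  {2,4}→2  {2,6}→2  {3,4}→2  {3,6}→2  {4,6}→2  {5,6}→1
  3 left: {0,5,6}→1  {1,2,4}→2  {2,3,4}→6  {2,3,6}→6  {2,4,6}→6  {2,5,6}→3  {3,4,6}→6  {3,5,6}→3  {4,5,6}→3
  4 left: {0,2,5,6}→4  {0,3,5,6}→4  {0,4,5,6}→4  {1,2,3,4}→8  {1,2,4,6}→8  {2,3,4,6}→24  {2,3,5,6}→12  {2,4,5,6}→12  {3,4,5,6}→12
  5 left: {0,2,3,5,6}→20  {0,2,4,5,6}→20  {0,3,4,5,6}→20  {1,2,3,4,6}→40  {1,2,4,5,6}→20  {2,3,4,5,6}→60
  placing 0:m first → 120 extensions
  placing 1:j first → 120 extensions
  placing 3:h first → 40 extensions
total linear extensions = 280

280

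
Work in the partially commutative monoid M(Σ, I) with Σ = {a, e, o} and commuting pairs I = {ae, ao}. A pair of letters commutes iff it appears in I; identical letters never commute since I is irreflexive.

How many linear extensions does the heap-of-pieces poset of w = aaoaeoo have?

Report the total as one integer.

#0=a has no predecessor
#1=a depends on [0:a]
#2=o has no predecessor
#3=a depends on [1:a]
#4=e depends on [2:o]
#5=o depends on [4:e]
#6=o depends on [5:o]
sources: [0:a, 2:o]
N(rest) = Σ N(rest − s) over sources s of rest; N(one piece) = 1:
  size 1 → [3]=1  [6]=1
  size 2 → [1,3]=1  [3,6]=2  [5,6]=1
  size 3 → [0,1,3]=1  [1,3,6]=3  [3,5,6]=3  [4,5,6]=1
  size 4 → [0,1,3,6]=4  [1,3,5,6]=6  [2,4,5,6]=1  [3,4,5,6]=4
  size 5 → [0,1,3,5,6]=10  [1,3,4,5,6]=10  [2,3,4,5,6]=5
  first=0(a) contributes 15
  first=2(o) contributes 20
|[w]| = 35

35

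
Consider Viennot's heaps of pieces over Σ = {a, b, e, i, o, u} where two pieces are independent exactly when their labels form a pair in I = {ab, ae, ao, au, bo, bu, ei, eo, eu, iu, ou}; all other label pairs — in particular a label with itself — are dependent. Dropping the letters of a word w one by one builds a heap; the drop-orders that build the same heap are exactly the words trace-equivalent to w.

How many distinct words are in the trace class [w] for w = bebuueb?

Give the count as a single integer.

21

piece 0:b — minimal
piece 1:e rests on {0:b}
piece 2:b rests on {1:e}
piece 3:u — minimal
piece 4:u rests on {3:u}
piece 5:e rests on {2:b}
piece 6:b rests on {5:e}
minimal pieces: {0:b, 3:u}
ways to finish when only these pieces remain (= sum over removing one remaining piece with nothing left below it):
  1 left: {4}→1  {6}→1
  2 left: {3,4}→1  {4,6}→2  {5,6}→1
  3 left: {2,5,6}→1  {3,4,6}→3  {4,5,6}→3
  4 left: {1,2,5,6}→1  {2,4,5,6}→4  {3,4,5,6}→6
  5 left: {0,1,2,5,6}→1  {1,2,4,5,6}→5  {2,3,4,5,6}→10
  placing 0:b first → 15 extensions
  placing 3:u first → 6 extensions
total linear extensions = 21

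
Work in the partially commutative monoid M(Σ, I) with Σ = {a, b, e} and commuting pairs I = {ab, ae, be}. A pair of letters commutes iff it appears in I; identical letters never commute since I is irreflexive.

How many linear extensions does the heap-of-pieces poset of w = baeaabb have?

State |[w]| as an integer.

#0=b has no predecessor
#1=a has no predecessor
#2=e has no predecessor
#3=a depends on [1:a]
#4=a depends on [3:a]
#5=b depends on [0:b]
#6=b depends on [5:b]
sources: [0:b, 1:a, 2:e]
N(rest) = Σ N(rest − s) over sources s of rest; N(one piece) = 1:
  size 1 → [2]=1  [4]=1  [6]=1
  size 2 → [2,4]=2  [2,6]=2  [3,4]=1  [4,6]=2  [5,6]=1
  size 3 → [0,5,6]=1  [1,3,4]=1  [2,3,4]=3  [2,4,6]=6  [2,5,6]=3  [3,4,6]=3  [4,5,6]=3
  size 4 → [0,2,5,6]=4  [0,4,5,6]=4  [1,2,3,4]=4  [1,3,4,6]=4  [2,3,4,6]=12  [2,4,5,6]=12  [3,4,5,6]=6
  size 5 → [0,2,4,5,6]=20  [0,3,4,5,6]=10  [1,2,3,4,6]=20  [1,3,4,5,6]=10  [2,3,4,5,6]=30
  first=0(b) contributes 60
  first=1(a) contributes 60
  first=2(e) contributes 20
|[w]| = 140

140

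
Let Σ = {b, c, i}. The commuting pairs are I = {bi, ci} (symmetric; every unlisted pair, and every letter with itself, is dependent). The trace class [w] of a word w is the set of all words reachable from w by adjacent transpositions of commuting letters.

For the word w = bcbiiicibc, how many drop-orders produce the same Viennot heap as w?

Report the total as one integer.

210

drop 0:b onto floor
drop 1:c onto {0:b}
drop 2:b onto {1:c}
drop 3:i onto floor
drop 4:i onto {3:i}
drop 5:i onto {4:i}
drop 6:c onto {2:b}
drop 7:i onto {5:i}
drop 8:b onto {6:c}
drop 9:c onto {8:b}
ground layer = {0:b, 3:i}
drop-orders for the pieces not yet dropped (sum over which currently-grounded one goes next):
  1 to go: {7} 1  {9} 1
  2 to go: {5,7} 1  {7,9} 2  {8,9} 1
  3 to go: {4,5,7} 1  {5,7,9} 3  {6,8,9} 1  {7,8,9} 3
  4 to go: {2,6,8,9} 1  {3,4,5,7} 1  {4,5,7,9} 4  {5,7,8,9} 6  {6,7,8,9} 4
  5 to go: {1,2,6,8,9} 1  {2,6,7,8,9} 5  {3,4,5,7,9} 5  {4,5,7,8,9} 10  {5,6,7,8,9} 10
  6 to go: {0,1,2,6,8,9} 1  {1,2,6,7,8,9} 6  {2,5,6,7,8,9} 15  {3,4,5,7,8,9} 15  {4,5,6,7,8,9} 20
  7 to go: {0,1,2,6,7,8,9} 7  {1,2,5,6,7,8,9} 21  {2,4,5,6,7,8,9} 35  {3,4,5,6,7,8,9} 35
  8 to go: {0,1,2,5,6,7,8,9} 28  {1,2,4,5,6,7,8,9} 56  {2,3,4,5,6,7,8,9} 70
  if 0:b drops first: 126 orders
  if 3:i drops first: 84 orders
heap linearizations: 210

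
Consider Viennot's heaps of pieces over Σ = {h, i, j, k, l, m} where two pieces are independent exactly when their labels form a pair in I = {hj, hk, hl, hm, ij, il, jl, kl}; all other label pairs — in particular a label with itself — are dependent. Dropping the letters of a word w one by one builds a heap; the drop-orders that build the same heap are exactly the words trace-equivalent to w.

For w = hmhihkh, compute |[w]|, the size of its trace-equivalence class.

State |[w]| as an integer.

#0=h has no predecessor
#1=m has no predecessor
#2=h depends on [0:h]
#3=i depends on [1:m, 2:h]
#4=h depends on [3:i]
#5=k depends on [3:i]
#6=h depends on [4:h]
sources: [0:h, 1:m]
N(rest) = Σ N(rest − s) over sources s of rest; N(one piece) = 1:
  size 1 → [5]=1  [6]=1
  size 2 → [4,6]=1  [5,6]=2
  size 3 → [4,5,6]=3
  size 4 → [3,4,5,6]=3
  size 5 → [1,3,4,5,6]=3  [2,3,4,5,6]=3
  first=0(h) contributes 6
  first=1(m) contributes 3
|[w]| = 9

9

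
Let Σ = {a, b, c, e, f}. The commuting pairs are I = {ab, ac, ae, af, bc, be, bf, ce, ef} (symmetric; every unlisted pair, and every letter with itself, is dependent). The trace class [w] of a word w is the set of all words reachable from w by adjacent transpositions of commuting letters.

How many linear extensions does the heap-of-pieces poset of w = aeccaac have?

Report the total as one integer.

piece 0:a — minimal
piece 1:e — minimal
piece 2:c — minimal
piece 3:c rests on {2:c}
piece 4:a rests on {0:a}
piece 5:a rests on {4:a}
piece 6:c rests on {3:c}
minimal pieces: {0:a, 1:e, 2:c}
ways to finish when only these pieces remain (= sum over removing one remaining piece with nothing left below it):
  1 left: {1}→1  {5}→1  {6}→1
  2 left: {1,5}→2  {1,6}→2  {3,6}→1  {4,5}→1  {5,6}→2
  3 left: {0,4,5}→1  {1,3,6}→3  {1,4,5}→3  {1,5,6}→6  {2,3,6}→1  {3,5,6}→3  {4,5,6}→3
  4 left: {0,1,4,5}→4  {0,4,5,6}→4  {1,2,3,6}→4  {1,3,5,6}→12  {1,4,5,6}→12  {2,3,5,6}→4  {3,4,5,6}→6
  5 left: {0,1,4,5,6}→20  {0,3,4,5,6}→10  {1,2,3,5,6}→20  {1,3,4,5,6}→30  {2,3,4,5,6}→10
  placing 0:a first → 60 extensions
  placing 1:e first → 20 extensions
  placing 2:c first → 60 extensions
total linear extensions = 140

140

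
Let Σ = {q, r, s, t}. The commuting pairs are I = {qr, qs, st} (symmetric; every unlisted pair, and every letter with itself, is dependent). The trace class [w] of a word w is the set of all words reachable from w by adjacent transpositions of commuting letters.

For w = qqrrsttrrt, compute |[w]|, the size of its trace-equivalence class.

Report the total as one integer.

22

piece 0:q — minimal
piece 1:q rests on {0:q}
piece 2:r — minimal
piece 3:r rests on {2:r}
piece 4:s rests on {3:r}
piece 5:t rests on {1:q, 3:r}
piece 6:t rests on {5:t}
piece 7:r rests on {4:s, 6:t}
piece 8:r rests on {7:r}
piece 9:t rests on {8:r}
minimal pieces: {0:q, 2:r}
ways to finish when only these pieces remain (= sum over removing one remaining piece with nothing left below it):
  1 left: {9}→1
  2 left: {8,9}→1
  3 left: {7,8,9}→1
  4 left: {4,7,8,9}→1  {6,7,8,9}→1
  5 left: {4,6,7,8,9}→2  {5,6,7,8,9}→1
  6 left: {1,5,6,7,8,9}→1  {4,5,6,7,8,9}→3
  7 left: {0,1,5,6,7,8,9}→1  {1,4,5,6,7,8,9}→4  {3,4,5,6,7,8,9}→3
  8 left: {0,1,4,5,6,7,8,9}→5  {1,3,4,5,6,7,8,9}→7  {2,3,4,5,6,7,8,9}→3
  placing 0:q first → 10 extensions
  placing 2:r first → 12 extensions
total linear extensions = 22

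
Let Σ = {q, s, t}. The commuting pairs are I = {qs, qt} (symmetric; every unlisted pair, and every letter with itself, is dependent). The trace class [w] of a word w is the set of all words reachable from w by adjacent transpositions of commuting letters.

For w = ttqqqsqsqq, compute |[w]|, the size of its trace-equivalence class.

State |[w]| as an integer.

#0=t has no predecessor
#1=t depends on [0:t]
#2=q has no predecessor
#3=q depends on [2:q]
#4=q depends on [3:q]
#5=s depends on [1:t]
#6=q depends on [4:q]
#7=s depends on [5:s]
#8=q depends on [6:q]
#9=q depends on [8:q]
sources: [0:t, 2:q]
N(rest) = Σ N(rest − s) over sources s of rest; N(one piece) = 1:
  size 1 → [7]=1  [9]=1
  size 2 → [5,7]=1  [7,9]=2  [8,9]=1
  size 3 → [1,5,7]=1  [5,7,9]=3  [6,8,9]=1  [7,8,9]=3
  size 4 → [0,1,5,7]=1  [1,5,7,9]=4  [4,6,8,9]=1  [5,7,8,9]=6  [6,7,8,9]=4
  size 5 → [0,1,5,7,9]=5  [1,5,7,8,9]=10  [3,4,6,8,9]=1  [4,6,7,8,9]=5  [5,6,7,8,9]=10
  size 6 → [0,1,5,7,8,9]=15  [1,5,6,7,8,9]=20  [2,3,4,6,8,9]=1  [3,4,6,7,8,9]=6  [4,5,6,7,8,9]=15
  size 7 → [0,1,5,6,7,8,9]=35  [1,4,5,6,7,8,9]=35  [2,3,4,6,7,8,9]=7  [3,4,5,6,7,8,9]=21
  size 8 → [0,1,4,5,6,7,8,9]=70  [1,3,4,5,6,7,8,9]=56  [2,3,4,5,6,7,8,9]=28
  first=0(t) contributes 84
  first=2(q) contributes 126
|[w]| = 210

210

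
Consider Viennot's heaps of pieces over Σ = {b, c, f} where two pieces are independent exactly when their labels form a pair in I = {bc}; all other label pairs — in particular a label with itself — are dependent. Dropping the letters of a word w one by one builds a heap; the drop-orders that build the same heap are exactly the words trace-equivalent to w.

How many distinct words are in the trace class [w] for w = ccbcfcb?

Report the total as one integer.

8

piece 0:c — minimal
piece 1:c rests on {0:c}
piece 2:b — minimal
piece 3:c rests on {1:c}
piece 4:f rests on {2:b, 3:c}
piece 5:c rests on {4:f}
piece 6:b rests on {4:f}
minimal pieces: {0:c, 2:b}
ways to finish when only these pieces remain (= sum over removing one remaining piece with nothing left below it):
  1 left: {5}→1  {6}→1
  2 left: {5,6}→2
  3 left: {4,5,6}→2
  4 left: {2,4,5,6}→2  {3,4,5,6}→2
  5 left: {1,3,4,5,6}→2  {2,3,4,5,6}→4
  placing 0:c first → 6 extensions
  placing 2:b first → 2 extensions
total linear extensions = 8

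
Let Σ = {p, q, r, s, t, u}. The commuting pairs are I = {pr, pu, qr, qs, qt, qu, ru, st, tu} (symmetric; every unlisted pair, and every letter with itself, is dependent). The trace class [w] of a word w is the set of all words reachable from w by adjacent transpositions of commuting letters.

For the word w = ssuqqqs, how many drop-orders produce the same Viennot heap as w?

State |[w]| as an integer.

drop 0:s onto floor
drop 1:s onto {0:s}
drop 2:u onto {1:s}
drop 3:q onto floor
drop 4:q onto {3:q}
drop 5:q onto {4:q}
drop 6:s onto {2:u}
ground layer = {0:s, 3:q}
drop-orders for the pieces not yet dropped (sum over which currently-grounded one goes next):
  1 to go: {5} 1  {6} 1
  2 to go: {2,6} 1  {4,5} 1  {5,6} 2
  3 to go: {1,2,6} 1  {2,5,6} 3  {3,4,5} 1  {4,5,6} 3
  4 to go: {0,1,2,6} 1  {1,2,5,6} 4  {2,4,5,6} 6  {3,4,5,6} 4
  5 to go: {0,1,2,5,6} 5  {1,2,4,5,6} 10  {2,3,4,5,6} 10
  if 0:s drops first: 20 orders
  if 3:q drops first: 15 orders
heap linearizations: 35

35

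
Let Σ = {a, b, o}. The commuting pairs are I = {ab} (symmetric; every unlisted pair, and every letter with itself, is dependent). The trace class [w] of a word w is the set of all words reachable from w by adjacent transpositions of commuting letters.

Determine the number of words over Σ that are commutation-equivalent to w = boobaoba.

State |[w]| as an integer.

4

piece 0:b — minimal
piece 1:o rests on {0:b}
piece 2:o rests on {1:o}
piece 3:b rests on {2:o}
piece 4:a rests on {2:o}
piece 5:o rests on {3:b, 4:a}
piece 6:b rests on {5:o}
piece 7:a rests on {5:o}
minimal pieces: {0:b}
ways to finish when only these pieces remain (= sum over removing one remaining piece with nothing left below it):
  1 left: {6}→1  {7}→1
  2 left: {6,7}→2
  3 left: {5,6,7}→2
  4 left: {3,5,6,7}→2  {4,5,6,7}→2
  5 left: {3,4,5,6,7}→4
  6 left: {2,3,4,5,6,7}→4
  placing 0:b first → 4 extensions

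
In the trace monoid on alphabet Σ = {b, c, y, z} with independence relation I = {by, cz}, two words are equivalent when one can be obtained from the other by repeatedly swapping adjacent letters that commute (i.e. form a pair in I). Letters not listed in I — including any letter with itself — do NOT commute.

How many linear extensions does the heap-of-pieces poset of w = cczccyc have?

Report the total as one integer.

5

piece 0:c — minimal
piece 1:c rests on {0:c}
piece 2:z — minimal
piece 3:c rests on {1:c}
piece 4:c rests on {3:c}
piece 5:y rests on {2:z, 4:c}
piece 6:c rests on {5:y}
minimal pieces: {0:c, 2:z}
ways to finish when only these pieces remain (= sum over removing one remaining piece with nothing left below it):
  1 left: {6}→1
  2 left: {5,6}→1
  3 left: {2,5,6}→1  {4,5,6}→1
  4 left: {2,4,5,6}→2  {3,4,5,6}→1
  5 left: {1,3,4,5,6}→1  {2,3,4,5,6}→3
  placing 0:c first → 4 extensions
  placing 2:z first → 1 extensions
total linear extensions = 5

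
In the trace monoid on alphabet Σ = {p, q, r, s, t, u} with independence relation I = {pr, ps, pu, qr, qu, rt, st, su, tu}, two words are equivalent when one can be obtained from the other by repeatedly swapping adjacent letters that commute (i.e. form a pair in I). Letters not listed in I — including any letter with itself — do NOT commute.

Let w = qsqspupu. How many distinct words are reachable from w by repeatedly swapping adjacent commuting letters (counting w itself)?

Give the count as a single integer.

0(q) covers ∅
1(s) covers 0:q
2(q) covers 1:s
3(s) covers 2:q
4(p) covers 2:q
5(u) covers ∅
6(p) covers 4:p
7(u) covers 5:u
floor of heap: 0:q, 5:u
completions by unplaced set U, small U first (add the entries for U minus each lowest piece of U):
  |U|=1: {3}:1  {6}:1  {7}:1
  |U|=2: {3,6}:2  {3,7}:2  {4,6}:1  {5,7}:1  {6,7}:2
  |U|=3: {3,4,6}:3  {3,5,7}:3  {3,6,7}:6  {4,6,7}:3  {5,6,7}:3
  |U|=4: {2,3,4,6}:3  {3,4,6,7}:12  {3,5,6,7}:12  {4,5,6,7}:6
  |U|=5: {1,2,3,4,6}:3  {2,3,4,6,7}:15  {3,4,5,6,7}:30
  |U|=6: {0,1,2,3,4,6}:3  {1,2,3,4,6,7}:18  {2,3,4,5,6,7}:45
  start at 0(q): 63
  start at 5(u): 21
sum over floor = 84

84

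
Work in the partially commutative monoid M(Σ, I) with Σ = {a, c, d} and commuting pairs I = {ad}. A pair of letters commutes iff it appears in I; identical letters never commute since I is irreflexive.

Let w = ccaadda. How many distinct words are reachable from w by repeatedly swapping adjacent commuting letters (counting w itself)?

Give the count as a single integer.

10

piece 0:c — minimal
piece 1:c rests on {0:c}
piece 2:a rests on {1:c}
piece 3:a rests on {2:a}
piece 4:d rests on {1:c}
piece 5:d rests on {4:d}
piece 6:a rests on {3:a}
minimal pieces: {0:c}
ways to finish when only these pieces remain (= sum over removing one remaining piece with nothing left below it):
  1 left: {5}→1  {6}→1
  2 left: {3,6}→1  {4,5}→1  {5,6}→2
  3 left: {2,3,6}→1  {3,5,6}→3  {4,5,6}→3
  4 left: {2,3,5,6}→4  {3,4,5,6}→6
  5 left: {2,3,4,5,6}→10
  placing 0:c first → 10 extensions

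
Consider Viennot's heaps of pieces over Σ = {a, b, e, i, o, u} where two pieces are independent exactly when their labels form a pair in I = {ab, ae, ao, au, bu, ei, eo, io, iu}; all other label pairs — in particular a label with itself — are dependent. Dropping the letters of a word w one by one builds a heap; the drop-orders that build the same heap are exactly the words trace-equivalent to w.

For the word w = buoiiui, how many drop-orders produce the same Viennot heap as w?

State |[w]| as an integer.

30

drop 0:b onto floor
drop 1:u onto floor
drop 2:o onto {0:b, 1:u}
drop 3:i onto {0:b}
drop 4:i onto {3:i}
drop 5:u onto {2:o}
drop 6:i onto {4:i}
ground layer = {0:b, 1:u}
drop-orders for the pieces not yet dropped (sum over which currently-grounded one goes next):
  1 to go: {5} 1  {6} 1
  2 to go: {2,5} 1  {4,6} 1  {5,6} 2
  3 to go: {1,2,5} 1  {2,5,6} 3  {3,4,6} 1  {4,5,6} 3
  4 to go: {1,2,5,6} 4  {2,4,5,6} 6  {3,4,5,6} 4
  5 to go: {1,2,4,5,6} 10  {2,3,4,5,6} 10
  if 0:b drops first: 20 orders
  if 1:u drops first: 10 orders
heap linearizations: 30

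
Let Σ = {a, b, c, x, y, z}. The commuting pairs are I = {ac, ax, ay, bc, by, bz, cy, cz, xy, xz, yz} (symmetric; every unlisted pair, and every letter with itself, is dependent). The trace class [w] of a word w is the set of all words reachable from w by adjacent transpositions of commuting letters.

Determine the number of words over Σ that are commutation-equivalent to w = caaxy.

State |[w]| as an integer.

30

0(c) covers ∅
1(a) covers ∅
2(a) covers 1:a
3(x) covers 0:c
4(y) covers ∅
floor of heap: 0:c, 1:a, 4:y
completions by unplaced set U, small U first (add the entries for U minus each lowest piece of U):
  |U|=1: {2}:1  {3}:1  {4}:1
  |U|=2: {0,3}:1  {1,2}:1  {2,3}:2  {2,4}:2  {3,4}:2
  |U|=3: {0,2,3}:3  {0,3,4}:3  {1,2,3}:3  {1,2,4}:3  {2,3,4}:6
  start at 0(c): 12
  start at 1(a): 12
  start at 4(y): 6
sum over floor = 30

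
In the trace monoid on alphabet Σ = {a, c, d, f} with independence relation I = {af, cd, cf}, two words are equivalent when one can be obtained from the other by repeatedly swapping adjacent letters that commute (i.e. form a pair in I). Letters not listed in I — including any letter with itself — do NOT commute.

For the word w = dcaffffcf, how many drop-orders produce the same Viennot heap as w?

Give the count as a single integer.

#0=d has no predecessor
#1=c has no predecessor
#2=a depends on [0:d, 1:c]
#3=f depends on [0:d]
#4=f depends on [3:f]
#5=f depends on [4:f]
#6=f depends on [5:f]
#7=c depends on [2:a]
#8=f depends on [6:f]
sources: [0:d, 1:c]
N(rest) = Σ N(rest − s) over sources s of rest; N(one piece) = 1:
  size 1 → [7]=1  [8]=1
  size 2 → [2,7]=1  [6,8]=1  [7,8]=2
  size 3 → [1,2,7]=1  [2,7,8]=3  [5,6,8]=1  [6,7,8]=3
  size 4 → [1,2,7,8]=4  [2,6,7,8]=6  [4,5,6,8]=1  [5,6,7,8]=4
  size 5 → [1,2,6,7,8]=10  [2,5,6,7,8]=10  [3,4,5,6,8]=1  [4,5,6,7,8]=5
  size 6 → [1,2,5,6,7,8]=20  [2,4,5,6,7,8]=15  [3,4,5,6,7,8]=6
  size 7 → [1,2,4,5,6,7,8]=35  [2,3,4,5,6,7,8]=21
  first=0(d) contributes 56
  first=1(c) contributes 21
|[w]| = 77

77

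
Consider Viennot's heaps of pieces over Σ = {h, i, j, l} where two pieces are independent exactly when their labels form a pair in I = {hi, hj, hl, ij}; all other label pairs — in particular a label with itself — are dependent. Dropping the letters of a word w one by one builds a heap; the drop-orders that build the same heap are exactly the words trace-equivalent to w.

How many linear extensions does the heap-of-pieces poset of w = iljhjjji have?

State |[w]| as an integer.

40

drop 0:i onto floor
drop 1:l onto {0:i}
drop 2:j onto {1:l}
drop 3:h onto floor
drop 4:j onto {2:j}
drop 5:j onto {4:j}
drop 6:j onto {5:j}
drop 7:i onto {1:l}
ground layer = {0:i, 3:h}
drop-orders for the pieces not yet dropped (sum over which currently-grounded one goes next):
  1 to go: {3} 1  {6} 1  {7} 1
  2 to go: {3,6} 2  {3,7} 2  {5,6} 1  {6,7} 2
  3 to go: {3,5,6} 3  {3,6,7} 6  {4,5,6} 1  {5,6,7} 3
  4 to go: {2,4,5,6} 1  {3,4,5,6} 4  {3,5,6,7} 12  {4,5,6,7} 4
  5 to go: {2,3,4,5,6} 5  {2,4,5,6,7} 5  {3,4,5,6,7} 20
  6 to go: {1,2,4,5,6,7} 5  {2,3,4,5,6,7} 30
  if 0:i drops first: 35 orders
  if 3:h drops first: 5 orders
heap linearizations: 40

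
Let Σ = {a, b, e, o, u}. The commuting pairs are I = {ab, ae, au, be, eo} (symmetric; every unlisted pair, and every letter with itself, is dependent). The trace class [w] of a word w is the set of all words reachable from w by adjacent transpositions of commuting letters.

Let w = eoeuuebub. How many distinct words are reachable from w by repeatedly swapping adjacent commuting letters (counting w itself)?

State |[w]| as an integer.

6

drop 0:e onto floor
drop 1:o onto floor
drop 2:e onto {0:e}
drop 3:u onto {1:o, 2:e}
drop 4:u onto {3:u}
drop 5:e onto {4:u}
drop 6:b onto {4:u}
drop 7:u onto {5:e, 6:b}
drop 8:b onto {7:u}
ground layer = {0:e, 1:o}
drop-orders for the pieces not yet dropped (sum over which currently-grounded one goes next):
  1 to go: {8} 1
  2 to go: {7,8} 1
  3 to go: {5,7,8} 1  {6,7,8} 1
  4 to go: {5,6,7,8} 2
  5 to go: {4,5,6,7,8} 2
  6 to go: {3,4,5,6,7,8} 2
  7 to go: {1,3,4,5,6,7,8} 2  {2,3,4,5,6,7,8} 2
  if 0:e drops first: 4 orders
  if 1:o drops first: 2 orders
heap linearizations: 6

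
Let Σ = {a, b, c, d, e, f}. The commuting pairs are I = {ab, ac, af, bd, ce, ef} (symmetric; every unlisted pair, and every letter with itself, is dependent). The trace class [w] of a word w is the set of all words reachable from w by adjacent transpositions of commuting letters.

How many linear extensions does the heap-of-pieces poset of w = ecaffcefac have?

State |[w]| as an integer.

210

#0=e has no predecessor
#1=c has no predecessor
#2=a depends on [0:e]
#3=f depends on [1:c]
#4=f depends on [3:f]
#5=c depends on [4:f]
#6=e depends on [2:a]
#7=f depends on [5:c]
#8=a depends on [6:e]
#9=c depends on [7:f]
sources: [0:e, 1:c]
N(rest) = Σ N(rest − s) over sources s of rest; N(one piece) = 1:
  size 1 → [8]=1  [9]=1
  size 2 → [6,8]=1  [7,9]=1  [8,9]=2
  size 3 → [2,6,8]=1  [5,7,9]=1  [6,8,9]=3  [7,8,9]=3
  size 4 → [0,2,6,8]=1  [2,6,8,9]=4  [4,5,7,9]=1  [5,7,8,9]=4  [6,7,8,9]=6
  size 5 → [0,2,6,8,9]=5  [2,6,7,8,9]=10  [3,4,5,7,9]=1  [4,5,7,8,9]=5  [5,6,7,8,9]=10
  size 6 → [0,2,6,7,8,9]=15  [1,3,4,5,7,9]=1  [2,5,6,7,8,9]=20  [3,4,5,7,8,9]=6  [4,5,6,7,8,9]=15
  size 7 → [0,2,5,6,7,8,9]=35  [1,3,4,5,7,8,9]=7  [2,4,5,6,7,8,9]=35  [3,4,5,6,7,8,9]=21
  size 8 → [0,2,4,5,6,7,8,9]=70  [1,3,4,5,6,7,8,9]=28  [2,3,4,5,6,7,8,9]=56
  first=0(e) contributes 84
  first=1(c) contributes 126
|[w]| = 210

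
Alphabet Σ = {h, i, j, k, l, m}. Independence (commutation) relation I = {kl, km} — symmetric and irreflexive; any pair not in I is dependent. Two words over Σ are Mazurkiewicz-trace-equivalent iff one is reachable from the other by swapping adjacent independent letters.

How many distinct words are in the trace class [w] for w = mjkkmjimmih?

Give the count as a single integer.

3

drop 0:m onto floor
drop 1:j onto {0:m}
drop 2:k onto {1:j}
drop 3:k onto {2:k}
drop 4:m onto {1:j}
drop 5:j onto {3:k, 4:m}
drop 6:i onto {5:j}
drop 7:m onto {6:i}
drop 8:m onto {7:m}
drop 9:i onto {8:m}
drop 10:h onto {9:i}
ground layer = {0:m}
drop-orders for the pieces not yet dropped (sum over which currently-grounded one goes next):
  1 to go: {10} 1
  2 to go: {9,10} 1
  3 to go: {8,9,10} 1
  4 to go: {7,8,9,10} 1
  5 to go: {6,7,8,9,10} 1
  6 to go: {5,6,7,8,9,10} 1
  7 to go: {3,5,6,7,8,9,10} 1  {4,5,6,7,8,9,10} 1
  8 to go: {2,3,5,6,7,8,9,10} 1  {3,4,5,6,7,8,9,10} 2
  9 to go: {2,3,4,5,6,7,8,9,10} 3
  if 0:m drops first: 3 orders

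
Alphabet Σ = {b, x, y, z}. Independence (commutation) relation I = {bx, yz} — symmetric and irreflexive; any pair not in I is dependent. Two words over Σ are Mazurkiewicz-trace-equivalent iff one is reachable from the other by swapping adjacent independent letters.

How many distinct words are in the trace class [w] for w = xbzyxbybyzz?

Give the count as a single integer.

24

#0=x has no predecessor
#1=b has no predecessor
#2=z depends on [0:x, 1:b]
#3=y depends on [0:x, 1:b]
#4=x depends on [2:z, 3:y]
#5=b depends on [2:z, 3:y]
#6=y depends on [4:x, 5:b]
#7=b depends on [6:y]
#8=y depends on [7:b]
#9=z depends on [7:b]
#10=z depends on [9:z]
sources: [0:x, 1:b]
N(rest) = Σ N(rest − s) over sources s of rest; N(one piece) = 1:
  size 1 → [8]=1  [10]=1
  size 2 → [8,10]=2  [9,10]=1
  size 3 → [8,9,10]=3
  size 4 → [7,8,9,10]=3
  size 5 → [6,7,8,9,10]=3
  size 6 → [4,6,7,8,9,10]=3  [5,6,7,8,9,10]=3
  size 7 → [4,5,6,7,8,9,10]=6
  size 8 → [2,4,5,6,7,8,9,10]=6  [3,4,5,6,7,8,9,10]=6
  size 9 → [2,3,4,5,6,7,8,9,10]=12
  first=0(x) contributes 12
  first=1(b) contributes 12
|[w]| = 24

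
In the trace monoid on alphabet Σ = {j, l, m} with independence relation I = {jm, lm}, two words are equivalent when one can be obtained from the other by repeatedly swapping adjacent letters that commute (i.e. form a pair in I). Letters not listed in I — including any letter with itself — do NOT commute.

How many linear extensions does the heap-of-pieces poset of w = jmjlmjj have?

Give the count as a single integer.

0(j) covers ∅
1(m) covers ∅
2(j) covers 0:j
3(l) covers 2:j
4(m) covers 1:m
5(j) covers 3:l
6(j) covers 5:j
floor of heap: 0:j, 1:m
completions by unplaced set U, small U first (add the entries for U minus each lowest piece of U):
  |U|=1: {4}:1  {6}:1
  |U|=2: {1,4}:1  {4,6}:2  {5,6}:1
  |U|=3: {1,4,6}:3  {3,5,6}:1  {4,5,6}:3
  |U|=4: {1,4,5,6}:6  {2,3,5,6}:1  {3,4,5,6}:4
  |U|=5: {0,2,3,5,6}:1  {1,3,4,5,6}:10  {2,3,4,5,6}:5
  start at 0(j): 15
  start at 1(m): 6
sum over floor = 21

21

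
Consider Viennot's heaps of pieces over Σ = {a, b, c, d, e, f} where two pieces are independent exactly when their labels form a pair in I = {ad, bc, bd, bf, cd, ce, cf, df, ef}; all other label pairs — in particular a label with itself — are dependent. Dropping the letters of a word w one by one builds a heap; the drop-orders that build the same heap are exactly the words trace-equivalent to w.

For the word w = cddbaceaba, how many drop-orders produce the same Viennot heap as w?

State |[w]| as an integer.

piece 0:c — minimal
piece 1:d — minimal
piece 2:d rests on {1:d}
piece 3:b — minimal
piece 4:a rests on {0:c, 3:b}
piece 5:c rests on {4:a}
piece 6:e rests on {2:d, 4:a}
piece 7:a rests on {5:c, 6:e}
piece 8:b rests on {7:a}
piece 9:a rests on {8:b}
minimal pieces: {0:c, 1:d, 3:b}
ways to finish when only these pieces remain (= sum over removing one remaining piece with nothing left below it):
  1 left: {9}→1
  2 left: {8,9}→1
  3 left: {7,8,9}→1
  4 left: {5,7,8,9}→1  {6,7,8,9}→1
  5 left: {2,6,7,8,9}→1  {5,6,7,8,9}→2
  6 left: {1,2,6,7,8,9}→1  {2,5,6,7,8,9}→3  {4,5,6,7,8,9}→2
  7 left: {0,4,5,6,7,8,9}→2  {1,2,5,6,7,8,9}→4  {2,4,5,6,7,8,9}→5  {3,4,5,6,7,8,9}→2
  8 left: {0,2,4,5,6,7,8,9}→7  {0,3,4,5,6,7,8,9}→4  {1,2,4,5,6,7,8,9}→9  {2,3,4,5,6,7,8,9}→7
  placing 0:c first → 16 extensions
  placing 1:d first → 18 extensions
  placing 3:b first → 16 extensions
total linear extensions = 50

50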